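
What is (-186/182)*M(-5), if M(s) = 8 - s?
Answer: -93/7 ≈ -13.286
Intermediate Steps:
(-186/182)*M(-5) = (-186/182)*(8 - 1*(-5)) = (-186*1/182)*(8 + 5) = -93/91*13 = -93/7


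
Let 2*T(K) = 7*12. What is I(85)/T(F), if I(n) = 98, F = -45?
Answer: 7/3 ≈ 2.3333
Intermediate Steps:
T(K) = 42 (T(K) = (7*12)/2 = (½)*84 = 42)
I(85)/T(F) = 98/42 = 98*(1/42) = 7/3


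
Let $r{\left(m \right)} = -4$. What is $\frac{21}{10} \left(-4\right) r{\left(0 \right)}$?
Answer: $\frac{168}{5} \approx 33.6$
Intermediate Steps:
$\frac{21}{10} \left(-4\right) r{\left(0 \right)} = \frac{21}{10} \left(-4\right) \left(-4\right) = \left(- \frac{42}{5}\right) \left(-4\right) = \frac{168}{5}$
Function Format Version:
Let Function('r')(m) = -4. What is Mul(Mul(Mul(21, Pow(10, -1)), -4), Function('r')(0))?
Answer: Rational(168, 5) ≈ 33.600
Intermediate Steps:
Mul(Mul(Mul(21, Pow(10, -1)), -4), Function('r')(0)) = Mul(Mul(Mul(21, Pow(10, -1)), -4), -4) = Mul(Mul(Mul(21, Rational(1, 10)), -4), -4) = Mul(Mul(Rational(21, 10), -4), -4) = Mul(Rational(-42, 5), -4) = Rational(168, 5)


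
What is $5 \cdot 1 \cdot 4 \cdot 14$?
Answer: $280$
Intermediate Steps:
$5 \cdot 1 \cdot 4 \cdot 14 = 5 \cdot 4 \cdot 14 = 20 \cdot 14 = 280$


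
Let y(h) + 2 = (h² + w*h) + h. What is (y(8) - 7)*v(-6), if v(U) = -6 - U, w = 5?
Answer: 0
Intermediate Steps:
y(h) = -2 + h² + 6*h (y(h) = -2 + ((h² + 5*h) + h) = -2 + (h² + 6*h) = -2 + h² + 6*h)
(y(8) - 7)*v(-6) = ((-2 + 8² + 6*8) - 7)*(-6 - 1*(-6)) = ((-2 + 64 + 48) - 7)*(-6 + 6) = (110 - 7)*0 = 103*0 = 0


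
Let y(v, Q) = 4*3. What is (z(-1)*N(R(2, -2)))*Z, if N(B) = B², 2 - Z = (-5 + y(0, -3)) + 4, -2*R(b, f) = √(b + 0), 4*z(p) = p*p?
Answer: -9/8 ≈ -1.1250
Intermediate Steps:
y(v, Q) = 12
z(p) = p²/4 (z(p) = (p*p)/4 = p²/4)
R(b, f) = -√b/2 (R(b, f) = -√(b + 0)/2 = -√b/2)
Z = -9 (Z = 2 - ((-5 + 12) + 4) = 2 - (7 + 4) = 2 - 1*11 = 2 - 11 = -9)
(z(-1)*N(R(2, -2)))*Z = (((¼)*(-1)²)*(-√2/2)²)*(-9) = (((¼)*1)*(½))*(-9) = ((¼)*(½))*(-9) = (⅛)*(-9) = -9/8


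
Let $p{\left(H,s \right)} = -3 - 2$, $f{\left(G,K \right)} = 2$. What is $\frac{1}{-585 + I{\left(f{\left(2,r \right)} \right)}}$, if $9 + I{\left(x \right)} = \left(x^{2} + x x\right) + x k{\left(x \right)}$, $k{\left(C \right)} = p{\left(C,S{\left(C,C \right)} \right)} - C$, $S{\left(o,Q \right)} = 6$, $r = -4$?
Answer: $- \frac{1}{600} \approx -0.0016667$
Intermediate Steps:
$p{\left(H,s \right)} = -5$
$k{\left(C \right)} = -5 - C$
$I{\left(x \right)} = -9 + 2 x^{2} + x \left(-5 - x\right)$ ($I{\left(x \right)} = -9 + \left(\left(x^{2} + x x\right) + x \left(-5 - x\right)\right) = -9 + \left(\left(x^{2} + x^{2}\right) + x \left(-5 - x\right)\right) = -9 + \left(2 x^{2} + x \left(-5 - x\right)\right) = -9 + 2 x^{2} + x \left(-5 - x\right)$)
$\frac{1}{-585 + I{\left(f{\left(2,r \right)} \right)}} = \frac{1}{-585 - \left(19 - 4\right)} = \frac{1}{-585 - 15} = \frac{1}{-600} = - \frac{1}{600}$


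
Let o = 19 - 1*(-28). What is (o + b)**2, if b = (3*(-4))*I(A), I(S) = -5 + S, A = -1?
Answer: 14161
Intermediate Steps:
o = 47 (o = 19 + 28 = 47)
b = 72 (b = (3*(-4))*(-5 - 1) = -12*(-6) = 72)
(o + b)**2 = (47 + 72)**2 = 119**2 = 14161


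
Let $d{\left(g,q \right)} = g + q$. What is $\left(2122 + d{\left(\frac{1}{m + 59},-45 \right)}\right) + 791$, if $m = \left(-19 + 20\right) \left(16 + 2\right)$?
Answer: $\frac{220837}{77} \approx 2868.0$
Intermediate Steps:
$m = 18$ ($m = 1 \cdot 18 = 18$)
$\left(2122 + d{\left(\frac{1}{m + 59},-45 \right)}\right) + 791 = \left(2122 - \left(45 - \frac{1}{18 + 59}\right)\right) + 791 = \left(2122 - \left(45 - \frac{1}{77}\right)\right) + 791 = \left(2122 + \left(\frac{1}{77} - 45\right)\right) + 791 = \left(2122 - \frac{3464}{77}\right) + 791 = \frac{159930}{77} + 791 = \frac{220837}{77}$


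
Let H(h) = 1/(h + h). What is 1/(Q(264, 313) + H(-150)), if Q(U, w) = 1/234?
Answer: 11700/11 ≈ 1063.6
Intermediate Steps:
Q(U, w) = 1/234
H(h) = 1/(2*h)
1/(Q(264, 313) + H(-150)) = 1/(1/234 + (½)/(-150)) = 1/(1/234 + (½)*(-1/150)) = 1/(1/234 - 1/300) = 1/(11/11700) = 11700/11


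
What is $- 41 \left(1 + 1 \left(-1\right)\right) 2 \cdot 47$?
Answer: $0$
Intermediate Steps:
$- 41 \left(1 + 1 \left(-1\right)\right) 2 \cdot 47 = - 41 \left(1 - 1\right) 2 \cdot 47 = - 41 \cdot 0 \cdot 2 \cdot 47 = \left(-41\right) 0 \cdot 47 = 0 \cdot 47 = 0$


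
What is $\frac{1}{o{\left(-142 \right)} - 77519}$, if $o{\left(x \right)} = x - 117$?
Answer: $- \frac{1}{77778} \approx -1.2857 \cdot 10^{-5}$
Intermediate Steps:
$o{\left(x \right)} = -117 + x$ ($o{\left(x \right)} = x - 117 = -117 + x$)
$\frac{1}{o{\left(-142 \right)} - 77519} = \frac{1}{\left(-117 - 142\right) - 77519} = \frac{1}{-259 - 77519} = \frac{1}{-77778} = - \frac{1}{77778}$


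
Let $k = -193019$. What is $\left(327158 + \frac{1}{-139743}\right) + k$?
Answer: $\frac{18744986276}{139743} \approx 1.3414 \cdot 10^{5}$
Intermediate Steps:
$\left(327158 + \frac{1}{-139743}\right) + k = \left(327158 + \frac{1}{-139743}\right) - 193019 = \left(327158 - \frac{1}{139743}\right) - 193019 = \frac{45718040393}{139743} - 193019 = \frac{18744986276}{139743}$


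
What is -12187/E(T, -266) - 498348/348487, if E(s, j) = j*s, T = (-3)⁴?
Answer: -927199277/1072642986 ≈ -0.86441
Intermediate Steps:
T = 81
-12187/E(T, -266) - 498348/348487 = -12187/((-266*81)) - 498348/348487 = -12187/(-21546) - 498348*1/348487 = -12187*(-1/21546) - 498348/348487 = 1741/3078 - 498348/348487 = -927199277/1072642986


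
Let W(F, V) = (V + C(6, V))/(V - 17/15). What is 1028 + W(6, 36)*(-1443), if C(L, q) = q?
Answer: -1020796/523 ≈ -1951.8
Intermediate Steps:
W(F, V) = 2*V/(-17/15 + V) (W(F, V) = (V + V)/(V - 17/15) = (2*V)/(V - 17*1/15) = (2*V)/(V - 17/15) = (2*V)/(-17/15 + V) = 2*V/(-17/15 + V))
1028 + W(6, 36)*(-1443) = 1028 + (30*36/(-17 + 15*36))*(-1443) = 1028 + (30*36/(-17 + 540))*(-1443) = 1028 + (30*36/523)*(-1443) = 1028 + (30*36*(1/523))*(-1443) = 1028 + (1080/523)*(-1443) = 1028 - 1558440/523 = -1020796/523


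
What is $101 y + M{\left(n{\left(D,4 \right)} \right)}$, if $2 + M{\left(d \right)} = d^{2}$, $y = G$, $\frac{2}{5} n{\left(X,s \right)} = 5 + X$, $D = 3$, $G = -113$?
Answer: $-11015$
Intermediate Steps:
$n{\left(X,s \right)} = \frac{25}{2} + \frac{5 X}{2}$ ($n{\left(X,s \right)} = \frac{5 \left(5 + X\right)}{2} = \frac{25}{2} + \frac{5 X}{2}$)
$y = -113$
$M{\left(d \right)} = -2 + d^{2}$
$101 y + M{\left(n{\left(D,4 \right)} \right)} = 101 \left(-113\right) - \left(2 - \left(\frac{25}{2} + \frac{5}{2} \cdot 3\right)^{2}\right) = -11413 - \left(2 - \left(\frac{25}{2} + \frac{15}{2}\right)^{2}\right) = -11413 - \left(2 - 20^{2}\right) = -11413 + \left(-2 + 400\right) = -11413 + 398 = -11015$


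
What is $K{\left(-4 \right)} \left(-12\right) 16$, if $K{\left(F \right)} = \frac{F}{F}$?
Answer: $-192$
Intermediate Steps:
$K{\left(F \right)} = 1$
$K{\left(-4 \right)} \left(-12\right) 16 = 1 \left(-12\right) 16 = \left(-12\right) 16 = -192$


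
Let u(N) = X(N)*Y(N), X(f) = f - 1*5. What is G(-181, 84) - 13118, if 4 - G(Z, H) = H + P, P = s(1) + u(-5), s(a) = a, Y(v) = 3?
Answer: -13169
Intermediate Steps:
X(f) = -5 + f (X(f) = f - 5 = -5 + f)
u(N) = -15 + 3*N (u(N) = (-5 + N)*3 = -15 + 3*N)
P = -29 (P = 1 + (-15 + 3*(-5)) = 1 + (-15 - 15) = 1 - 30 = -29)
G(Z, H) = 33 - H (G(Z, H) = 4 - (H - 29) = 4 - (-29 + H) = 4 + (29 - H) = 33 - H)
G(-181, 84) - 13118 = (33 - 1*84) - 13118 = (33 - 84) - 13118 = -51 - 13118 = -13169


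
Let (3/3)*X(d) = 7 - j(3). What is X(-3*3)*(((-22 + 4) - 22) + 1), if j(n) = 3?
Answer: -156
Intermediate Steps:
X(d) = 4 (X(d) = 7 - 1*3 = 7 - 3 = 4)
X(-3*3)*(((-22 + 4) - 22) + 1) = 4*(((-22 + 4) - 22) + 1) = 4*((-18 - 22) + 1) = 4*(-40 + 1) = 4*(-39) = -156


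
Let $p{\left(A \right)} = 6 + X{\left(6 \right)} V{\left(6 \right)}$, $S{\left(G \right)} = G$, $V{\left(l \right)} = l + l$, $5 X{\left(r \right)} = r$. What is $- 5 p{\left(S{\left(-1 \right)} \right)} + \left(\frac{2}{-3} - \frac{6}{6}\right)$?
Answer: $- \frac{311}{3} \approx -103.67$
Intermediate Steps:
$X{\left(r \right)} = \frac{r}{5}$
$V{\left(l \right)} = 2 l$
$p{\left(A \right)} = \frac{102}{5}$ ($p{\left(A \right)} = 6 + \frac{1}{5} \cdot 6 \cdot 2 \cdot 6 = 6 + \frac{6}{5} \cdot 12 = 6 + \frac{72}{5} = \frac{102}{5}$)
$- 5 p{\left(S{\left(-1 \right)} \right)} + \left(\frac{2}{-3} - \frac{6}{6}\right) = \left(-5\right) \frac{102}{5} + \left(\frac{2}{-3} - \frac{6}{6}\right) = -102 + \left(2 \left(- \frac{1}{3}\right) - 1\right) = -102 - \frac{5}{3} = - \frac{311}{3}$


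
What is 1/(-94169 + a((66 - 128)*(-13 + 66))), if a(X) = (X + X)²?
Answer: 1/43097015 ≈ 2.3203e-8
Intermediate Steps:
a(X) = 4*X² (a(X) = (2*X)² = 4*X²)
1/(-94169 + a((66 - 128)*(-13 + 66))) = 1/(-94169 + 4*((66 - 128)*(-13 + 66))²) = 1/(-94169 + 4*(-62*53)²) = 1/(-94169 + 4*(-3286)²) = 1/(-94169 + 4*10797796) = 1/(-94169 + 43191184) = 1/43097015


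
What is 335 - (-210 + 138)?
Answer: 407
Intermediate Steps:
335 - (-210 + 138) = 335 - 1*(-72) = 335 + 72 = 407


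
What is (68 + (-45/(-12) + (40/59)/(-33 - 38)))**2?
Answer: 1445003538889/280763536 ≈ 5146.7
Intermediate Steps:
(68 + (-45/(-12) + (40/59)/(-33 - 38)))**2 = (68 + (-45*(-1/12) + (40*(1/59))/(-71)))**2 = (68 + (15/4 + (40/59)*(-1/71)))**2 = (68 + (15/4 - 40/4189))**2 = (68 + 62675/16756)**2 = (1202083/16756)**2 = 1445003538889/280763536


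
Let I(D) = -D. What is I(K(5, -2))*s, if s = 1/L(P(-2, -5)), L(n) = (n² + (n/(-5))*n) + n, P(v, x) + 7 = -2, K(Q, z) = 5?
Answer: -25/279 ≈ -0.089606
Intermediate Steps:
P(v, x) = -9 (P(v, x) = -7 - 2 = -9)
L(n) = n + 4*n²/5 (L(n) = (n² + (n*(-⅕))*n) + n = (n² + (-n/5)*n) + n = (n² - n²/5) + n = 4*n²/5 + n = n + 4*n²/5)
s = 5/279 (s = 1/((⅕)*(-9)*(5 + 4*(-9))) = 1/((⅕)*(-9)*(5 - 36)) = 1/((⅕)*(-9)*(-31)) = 1/(279/5) = 5/279 ≈ 0.017921)
I(K(5, -2))*s = -1*5*(5/279) = -5*5/279 = -25/279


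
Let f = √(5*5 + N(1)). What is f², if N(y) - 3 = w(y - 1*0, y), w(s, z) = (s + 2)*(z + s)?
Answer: 34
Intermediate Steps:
w(s, z) = (2 + s)*(s + z)
N(y) = 3 + 2*y² + 4*y (N(y) = 3 + ((y - 1*0)² + 2*(y - 1*0) + 2*y + (y - 1*0)*y) = 3 + ((y + 0)² + 2*(y + 0) + 2*y + (y + 0)*y) = 3 + (y² + 2*y + 2*y + y*y) = 3 + (y² + 2*y + 2*y + y²) = 3 + (2*y² + 4*y) = 3 + 2*y² + 4*y)
f = √34 (f = √(5*5 + (3 + 2*1² + 4*1)) = √(25 + (3 + 2*1 + 4)) = √(25 + (3 + 2 + 4)) = √(25 + 9) = √34 ≈ 5.8309)
f² = (√34)² = 34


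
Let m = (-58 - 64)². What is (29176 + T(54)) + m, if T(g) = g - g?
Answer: 44060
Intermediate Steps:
m = 14884 (m = (-122)² = 14884)
T(g) = 0
(29176 + T(54)) + m = (29176 + 0) + 14884 = 29176 + 14884 = 44060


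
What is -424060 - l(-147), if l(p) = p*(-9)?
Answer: -425383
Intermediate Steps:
l(p) = -9*p
-424060 - l(-147) = -424060 - (-9)*(-147) = -424060 - 1*1323 = -424060 - 1323 = -425383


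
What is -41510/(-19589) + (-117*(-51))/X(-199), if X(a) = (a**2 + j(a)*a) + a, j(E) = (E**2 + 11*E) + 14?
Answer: 307404634157/145122599108 ≈ 2.1182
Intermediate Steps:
j(E) = 14 + E**2 + 11*E
X(a) = a + a**2 + a*(14 + a**2 + 11*a) (X(a) = (a**2 + (14 + a**2 + 11*a)*a) + a = (a**2 + a*(14 + a**2 + 11*a)) + a = a + a**2 + a*(14 + a**2 + 11*a))
-41510/(-19589) + (-117*(-51))/X(-199) = -41510/(-19589) + (-117*(-51))/((-199*(15 + (-199)**2 + 12*(-199)))) = -41510*(-1/19589) + 5967/((-199*(15 + 39601 - 2388))) = 41510/19589 + 5967/((-199*37228)) = 41510/19589 + 5967/(-7408372) = 41510/19589 + 5967*(-1/7408372) = 41510/19589 - 5967/7408372 = 307404634157/145122599108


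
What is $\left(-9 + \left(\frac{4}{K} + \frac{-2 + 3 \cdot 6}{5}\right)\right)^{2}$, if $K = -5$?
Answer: $\frac{1089}{25} \approx 43.56$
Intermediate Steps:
$\left(-9 + \left(\frac{4}{K} + \frac{-2 + 3 \cdot 6}{5}\right)\right)^{2} = \left(-9 + \left(\frac{4}{-5} + \frac{-2 + 3 \cdot 6}{5}\right)\right)^{2} = \left(-9 + \left(4 \left(- \frac{1}{5}\right) + \left(-2 + 18\right) \frac{1}{5}\right)\right)^{2} = \left(-9 + \left(- \frac{4}{5} + 16 \cdot \frac{1}{5}\right)\right)^{2} = \left(-9 + \left(- \frac{4}{5} + \frac{16}{5}\right)\right)^{2} = \left(-9 + \frac{12}{5}\right)^{2} = \left(- \frac{33}{5}\right)^{2} = \frac{1089}{25}$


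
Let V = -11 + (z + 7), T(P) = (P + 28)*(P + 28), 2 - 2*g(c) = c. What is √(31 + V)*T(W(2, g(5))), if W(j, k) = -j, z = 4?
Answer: 676*√31 ≈ 3763.8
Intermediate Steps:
g(c) = 1 - c/2
T(P) = (28 + P)² (T(P) = (28 + P)*(28 + P) = (28 + P)²)
V = 0 (V = -11 + (4 + 7) = -11 + 11 = 0)
√(31 + V)*T(W(2, g(5))) = √(31 + 0)*(28 - 1*2)² = √31*(28 - 2)² = √31*26² = √31*676 = 676*√31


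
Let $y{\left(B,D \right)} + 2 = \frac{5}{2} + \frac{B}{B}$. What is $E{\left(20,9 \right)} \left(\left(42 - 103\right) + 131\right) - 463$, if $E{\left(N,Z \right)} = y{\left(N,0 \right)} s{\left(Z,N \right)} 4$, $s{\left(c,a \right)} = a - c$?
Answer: $4157$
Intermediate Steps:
$y{\left(B,D \right)} = \frac{3}{2}$ ($y{\left(B,D \right)} = -2 + \left(\frac{5}{2} + \frac{B}{B}\right) = -2 + \left(5 \cdot \frac{1}{2} + 1\right) = -2 + \left(\frac{5}{2} + 1\right) = -2 + \frac{7}{2} = \frac{3}{2}$)
$E{\left(N,Z \right)} = - 6 Z + 6 N$ ($E{\left(N,Z \right)} = \frac{3 \left(N - Z\right)}{2} \cdot 4 = \left(- \frac{3 Z}{2} + \frac{3 N}{2}\right) 4 = - 6 Z + 6 N$)
$E{\left(20,9 \right)} \left(\left(42 - 103\right) + 131\right) - 463 = \left(\left(-6\right) 9 + 6 \cdot 20\right) \left(\left(42 - 103\right) + 131\right) - 463 = \left(-54 + 120\right) \left(-61 + 131\right) - 463 = 66 \cdot 70 - 463 = 4620 - 463 = 4157$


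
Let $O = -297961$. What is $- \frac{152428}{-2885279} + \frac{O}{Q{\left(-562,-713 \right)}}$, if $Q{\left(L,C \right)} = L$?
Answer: $\frac{859786280655}{1621526798} \approx 530.23$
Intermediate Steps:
$- \frac{152428}{-2885279} + \frac{O}{Q{\left(-562,-713 \right)}} = - \frac{152428}{-2885279} - \frac{297961}{-562} = \left(-152428\right) \left(- \frac{1}{2885279}\right) - - \frac{297961}{562} = \frac{152428}{2885279} + \frac{297961}{562} = \frac{859786280655}{1621526798}$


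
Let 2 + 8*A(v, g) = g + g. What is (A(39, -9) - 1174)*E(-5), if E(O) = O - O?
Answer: 0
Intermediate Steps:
E(O) = 0
A(v, g) = -1/4 + g/4 (A(v, g) = -1/4 + (g + g)/8 = -1/4 + (2*g)/8 = -1/4 + g/4)
(A(39, -9) - 1174)*E(-5) = ((-1/4 + (1/4)*(-9)) - 1174)*0 = ((-1/4 - 9/4) - 1174)*0 = (-5/2 - 1174)*0 = -2353/2*0 = 0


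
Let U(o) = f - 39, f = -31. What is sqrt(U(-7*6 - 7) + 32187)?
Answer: sqrt(32117) ≈ 179.21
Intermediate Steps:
U(o) = -70 (U(o) = -31 - 39 = -70)
sqrt(U(-7*6 - 7) + 32187) = sqrt(-70 + 32187) = sqrt(32117)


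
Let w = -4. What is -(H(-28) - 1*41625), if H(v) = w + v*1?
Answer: 41657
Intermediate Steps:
H(v) = -4 + v (H(v) = -4 + v*1 = -4 + v)
-(H(-28) - 1*41625) = -((-4 - 28) - 1*41625) = -(-32 - 41625) = -1*(-41657) = 41657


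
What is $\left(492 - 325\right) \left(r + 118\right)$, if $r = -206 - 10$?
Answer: $-16366$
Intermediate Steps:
$r = -216$ ($r = -206 - 10 = -216$)
$\left(492 - 325\right) \left(r + 118\right) = \left(492 - 325\right) \left(-216 + 118\right) = 167 \left(-98\right) = -16366$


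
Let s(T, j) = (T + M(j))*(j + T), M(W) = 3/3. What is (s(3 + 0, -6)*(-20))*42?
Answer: 10080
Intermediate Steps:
M(W) = 1 (M(W) = 3*(⅓) = 1)
s(T, j) = (1 + T)*(T + j) (s(T, j) = (T + 1)*(j + T) = (1 + T)*(T + j))
(s(3 + 0, -6)*(-20))*42 = (((3 + 0) - 6 + (3 + 0)² + (3 + 0)*(-6))*(-20))*42 = ((3 - 6 + 3² + 3*(-6))*(-20))*42 = ((3 - 6 + 9 - 18)*(-20))*42 = -12*(-20)*42 = 240*42 = 10080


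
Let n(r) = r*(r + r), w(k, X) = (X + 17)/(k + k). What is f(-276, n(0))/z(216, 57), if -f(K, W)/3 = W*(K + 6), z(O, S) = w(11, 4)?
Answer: 0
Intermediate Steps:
w(k, X) = (17 + X)/(2*k) (w(k, X) = (17 + X)/((2*k)) = (17 + X)*(1/(2*k)) = (17 + X)/(2*k))
z(O, S) = 21/22 (z(O, S) = (1/2)*(17 + 4)/11 = (1/2)*(1/11)*21 = 21/22)
n(r) = 2*r**2 (n(r) = r*(2*r) = 2*r**2)
f(K, W) = -3*W*(6 + K) (f(K, W) = -3*W*(K + 6) = -3*W*(6 + K))
f(-276, n(0))/z(216, 57) = (-3*2*0**2*(6 - 276))/(21/22) = -3*2*0*(-270)*(22/21) = -3*0*(-270)*(22/21) = 0*(22/21) = 0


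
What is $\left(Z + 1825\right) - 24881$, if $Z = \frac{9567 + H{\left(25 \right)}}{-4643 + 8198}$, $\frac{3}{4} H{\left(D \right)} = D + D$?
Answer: $- \frac{245863339}{10665} \approx -23053.0$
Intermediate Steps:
$H{\left(D \right)} = \frac{8 D}{3}$ ($H{\left(D \right)} = \frac{4 \left(D + D\right)}{3} = \frac{4 \cdot 2 D}{3} = \frac{8 D}{3}$)
$Z = \frac{28901}{10665}$ ($Z = \frac{9567 + \frac{8}{3} \cdot 25}{-4643 + 8198} = \frac{9567 + \frac{200}{3}}{3555} = \frac{28901}{3} \cdot \frac{1}{3555} = \frac{28901}{10665} \approx 2.7099$)
$\left(Z + 1825\right) - 24881 = \left(\frac{28901}{10665} + 1825\right) - 24881 = \frac{19492526}{10665} - 24881 = - \frac{245863339}{10665}$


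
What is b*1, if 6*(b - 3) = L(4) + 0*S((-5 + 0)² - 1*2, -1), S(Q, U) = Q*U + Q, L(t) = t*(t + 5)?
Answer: 9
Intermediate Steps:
L(t) = t*(5 + t)
S(Q, U) = Q + Q*U
b = 9 (b = 3 + (4*(5 + 4) + 0*(((-5 + 0)² - 1*2)*(1 - 1)))/6 = 3 + (4*9 + 0*(((-5)² - 2)*0))/6 = 3 + (36 + 0*((25 - 2)*0))/6 = 3 + (36 + 0*(23*0))/6 = 3 + (36 + 0*0)/6 = 3 + (36 + 0)/6 = 3 + (⅙)*36 = 3 + 6 = 9)
b*1 = 9*1 = 9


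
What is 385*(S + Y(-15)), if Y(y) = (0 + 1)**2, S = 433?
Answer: 167090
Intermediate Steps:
Y(y) = 1 (Y(y) = 1**2 = 1)
385*(S + Y(-15)) = 385*(433 + 1) = 385*434 = 167090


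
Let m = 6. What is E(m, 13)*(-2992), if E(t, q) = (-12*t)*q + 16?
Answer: 2752640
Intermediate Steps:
E(t, q) = 16 - 12*q*t (E(t, q) = -12*q*t + 16 = 16 - 12*q*t)
E(m, 13)*(-2992) = (16 - 12*13*6)*(-2992) = (16 - 936)*(-2992) = -920*(-2992) = 2752640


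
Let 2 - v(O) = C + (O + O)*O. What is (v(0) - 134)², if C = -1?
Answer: 17161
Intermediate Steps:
v(O) = 3 - 2*O² (v(O) = 2 - (-1 + (O + O)*O) = 2 - (-1 + (2*O)*O) = 2 - (-1 + 2*O²) = 2 + (1 - 2*O²) = 3 - 2*O²)
(v(0) - 134)² = ((3 - 2*0²) - 134)² = ((3 - 2*0) - 134)² = ((3 + 0) - 134)² = (3 - 134)² = (-131)² = 17161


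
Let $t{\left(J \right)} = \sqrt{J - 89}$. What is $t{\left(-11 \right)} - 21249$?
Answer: $-21249 + 10 i \approx -21249.0 + 10.0 i$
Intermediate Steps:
$t{\left(J \right)} = \sqrt{-89 + J}$
$t{\left(-11 \right)} - 21249 = \sqrt{-89 - 11} - 21249 = \sqrt{-100} - 21249 = 10 i - 21249 = -21249 + 10 i$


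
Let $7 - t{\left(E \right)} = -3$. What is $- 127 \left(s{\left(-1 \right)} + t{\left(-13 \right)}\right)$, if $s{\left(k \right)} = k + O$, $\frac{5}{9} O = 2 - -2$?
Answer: $- \frac{10287}{5} \approx -2057.4$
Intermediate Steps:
$t{\left(E \right)} = 10$ ($t{\left(E \right)} = 7 - -3 = 7 + 3 = 10$)
$O = \frac{36}{5}$ ($O = \frac{9 \left(2 - -2\right)}{5} = \frac{9 \left(2 + 2\right)}{5} = \frac{9}{5} \cdot 4 = \frac{36}{5} \approx 7.2$)
$s{\left(k \right)} = \frac{36}{5} + k$ ($s{\left(k \right)} = k + \frac{36}{5} = \frac{36}{5} + k$)
$- 127 \left(s{\left(-1 \right)} + t{\left(-13 \right)}\right) = - 127 \left(\left(\frac{36}{5} - 1\right) + 10\right) = - 127 \left(\frac{31}{5} + 10\right) = \left(-127\right) \frac{81}{5} = - \frac{10287}{5}$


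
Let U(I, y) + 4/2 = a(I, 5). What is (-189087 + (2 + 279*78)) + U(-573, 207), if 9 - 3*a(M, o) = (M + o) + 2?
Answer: -501400/3 ≈ -1.6713e+5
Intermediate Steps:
a(M, o) = 7/3 - M/3 - o/3 (a(M, o) = 3 - ((M + o) + 2)/3 = 3 - (2 + M + o)/3 = 3 + (-⅔ - M/3 - o/3) = 7/3 - M/3 - o/3)
U(I, y) = -4/3 - I/3 (U(I, y) = -2 + (7/3 - I/3 - ⅓*5) = -2 + (7/3 - I/3 - 5/3) = -2 + (⅔ - I/3) = -4/3 - I/3)
(-189087 + (2 + 279*78)) + U(-573, 207) = (-189087 + (2 + 279*78)) + (-4/3 - ⅓*(-573)) = (-189087 + (2 + 21762)) + (-4/3 + 191) = (-189087 + 21764) + 569/3 = -167323 + 569/3 = -501400/3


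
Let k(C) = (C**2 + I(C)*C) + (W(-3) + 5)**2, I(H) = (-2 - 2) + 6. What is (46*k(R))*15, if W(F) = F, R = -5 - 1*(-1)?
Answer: 8280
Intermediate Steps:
R = -4 (R = -5 + 1 = -4)
I(H) = 2 (I(H) = -4 + 6 = 2)
k(C) = 4 + C**2 + 2*C (k(C) = (C**2 + 2*C) + (-3 + 5)**2 = (C**2 + 2*C) + 2**2 = (C**2 + 2*C) + 4 = 4 + C**2 + 2*C)
(46*k(R))*15 = (46*(4 + (-4)**2 + 2*(-4)))*15 = (46*(4 + 16 - 8))*15 = (46*12)*15 = 552*15 = 8280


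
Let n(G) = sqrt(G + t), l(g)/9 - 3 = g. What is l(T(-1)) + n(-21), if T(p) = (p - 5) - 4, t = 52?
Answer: -63 + sqrt(31) ≈ -57.432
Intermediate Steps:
T(p) = -9 + p (T(p) = (-5 + p) - 4 = -9 + p)
l(g) = 27 + 9*g
n(G) = sqrt(52 + G) (n(G) = sqrt(G + 52) = sqrt(52 + G))
l(T(-1)) + n(-21) = (27 + 9*(-9 - 1)) + sqrt(52 - 21) = (27 + 9*(-10)) + sqrt(31) = (27 - 90) + sqrt(31) = -63 + sqrt(31)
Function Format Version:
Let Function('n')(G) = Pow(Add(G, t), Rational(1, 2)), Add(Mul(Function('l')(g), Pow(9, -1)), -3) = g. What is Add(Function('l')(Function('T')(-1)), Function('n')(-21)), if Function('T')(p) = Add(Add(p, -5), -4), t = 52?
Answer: Add(-63, Pow(31, Rational(1, 2))) ≈ -57.432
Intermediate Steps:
Function('T')(p) = Add(-9, p) (Function('T')(p) = Add(Add(-5, p), -4) = Add(-9, p))
Function('l')(g) = Add(27, Mul(9, g))
Function('n')(G) = Pow(Add(52, G), Rational(1, 2)) (Function('n')(G) = Pow(Add(G, 52), Rational(1, 2)) = Pow(Add(52, G), Rational(1, 2)))
Add(Function('l')(Function('T')(-1)), Function('n')(-21)) = Add(Add(27, Mul(9, Add(-9, -1))), Pow(Add(52, -21), Rational(1, 2))) = Add(Add(27, Mul(9, -10)), Pow(31, Rational(1, 2))) = Add(Add(27, -90), Pow(31, Rational(1, 2))) = Add(-63, Pow(31, Rational(1, 2)))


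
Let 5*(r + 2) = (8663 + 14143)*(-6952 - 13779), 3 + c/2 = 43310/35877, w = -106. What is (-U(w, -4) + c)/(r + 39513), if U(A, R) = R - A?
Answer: 18940480/16955241699387 ≈ 1.1171e-6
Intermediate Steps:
c = -128642/35877 (c = -6 + 2*(43310/35877) = -6 + 86620/35877 = -128642/35877 ≈ -3.5856)
r = -472791196/5 (r = -2 + ((8663 + 14143)*(-6952 - 13779))/5 = -2 + (22806*(-20731))/5 = -2 + (1/5)*(-472791186) = -2 - 472791186/5 = -472791196/5 ≈ -9.4558e+7)
(-U(w, -4) + c)/(r + 39513) = (-(-4 - 1*(-106)) - 128642/35877)/(-472791196/5 + 39513) = (-(-4 + 106) - 128642/35877)/(-472593631/5) = (-1*102 - 128642/35877)*(-5/472593631) = (-102 - 128642/35877)*(-5/472593631) = -3788096/35877*(-5/472593631) = 18940480/16955241699387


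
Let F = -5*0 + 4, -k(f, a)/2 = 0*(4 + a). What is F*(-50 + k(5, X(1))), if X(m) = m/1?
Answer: -200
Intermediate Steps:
X(m) = m (X(m) = m*1 = m)
k(f, a) = 0 (k(f, a) = -0*(4 + a) = -2*0 = 0)
F = 4 (F = 0 + 4 = 4)
F*(-50 + k(5, X(1))) = 4*(-50 + 0) = 4*(-50) = -200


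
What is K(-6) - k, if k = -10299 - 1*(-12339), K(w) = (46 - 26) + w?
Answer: -2026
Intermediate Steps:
K(w) = 20 + w
k = 2040 (k = -10299 + 12339 = 2040)
K(-6) - k = (20 - 6) - 1*2040 = 14 - 2040 = -2026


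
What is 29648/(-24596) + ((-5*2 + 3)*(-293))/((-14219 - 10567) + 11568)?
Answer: -110583415/81277482 ≈ -1.3606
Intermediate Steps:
29648/(-24596) + ((-5*2 + 3)*(-293))/((-14219 - 10567) + 11568) = 29648*(-1/24596) + ((-10 + 3)*(-293))/(-24786 + 11568) = -7412/6149 - 7*(-293)/(-13218) = -7412/6149 + 2051*(-1/13218) = -7412/6149 - 2051/13218 = -110583415/81277482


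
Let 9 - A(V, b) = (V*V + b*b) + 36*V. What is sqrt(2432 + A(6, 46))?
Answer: sqrt(73) ≈ 8.5440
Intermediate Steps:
A(V, b) = 9 - V**2 - b**2 - 36*V (A(V, b) = 9 - ((V*V + b*b) + 36*V) = 9 - ((V**2 + b**2) + 36*V) = 9 - (V**2 + b**2 + 36*V) = 9 + (-V**2 - b**2 - 36*V) = 9 - V**2 - b**2 - 36*V)
sqrt(2432 + A(6, 46)) = sqrt(2432 + (9 - 1*6**2 - 1*46**2 - 36*6)) = sqrt(2432 + (9 - 1*36 - 1*2116 - 216)) = sqrt(2432 + (9 - 36 - 2116 - 216)) = sqrt(2432 - 2359) = sqrt(73)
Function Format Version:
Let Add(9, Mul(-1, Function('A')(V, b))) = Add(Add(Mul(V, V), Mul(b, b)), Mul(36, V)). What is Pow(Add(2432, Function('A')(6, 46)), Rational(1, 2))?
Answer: Pow(73, Rational(1, 2)) ≈ 8.5440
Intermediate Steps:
Function('A')(V, b) = Add(9, Mul(-1, Pow(V, 2)), Mul(-1, Pow(b, 2)), Mul(-36, V)) (Function('A')(V, b) = Add(9, Mul(-1, Add(Add(Mul(V, V), Mul(b, b)), Mul(36, V)))) = Add(9, Mul(-1, Add(Add(Pow(V, 2), Pow(b, 2)), Mul(36, V)))) = Add(9, Mul(-1, Add(Pow(V, 2), Pow(b, 2), Mul(36, V)))) = Add(9, Add(Mul(-1, Pow(V, 2)), Mul(-1, Pow(b, 2)), Mul(-36, V))) = Add(9, Mul(-1, Pow(V, 2)), Mul(-1, Pow(b, 2)), Mul(-36, V)))
Pow(Add(2432, Function('A')(6, 46)), Rational(1, 2)) = Pow(Add(2432, Add(9, Mul(-1, Pow(6, 2)), Mul(-1, Pow(46, 2)), Mul(-36, 6))), Rational(1, 2)) = Pow(Add(2432, Add(9, Mul(-1, 36), Mul(-1, 2116), -216)), Rational(1, 2)) = Pow(Add(2432, Add(9, -36, -2116, -216)), Rational(1, 2)) = Pow(Add(2432, -2359), Rational(1, 2)) = Pow(73, Rational(1, 2))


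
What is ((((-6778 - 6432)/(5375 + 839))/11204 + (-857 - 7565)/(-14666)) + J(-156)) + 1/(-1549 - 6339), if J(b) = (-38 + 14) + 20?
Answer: -1724639431406147/503388104999728 ≈ -3.4261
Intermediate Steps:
J(b) = -4 (J(b) = -24 + 20 = -4)
((((-6778 - 6432)/(5375 + 839))/11204 + (-857 - 7565)/(-14666)) + J(-156)) + 1/(-1549 - 6339) = ((((-6778 - 6432)/(5375 + 839))/11204 + (-857 - 7565)/(-14666)) - 4) + 1/(-1549 - 6339) = ((-13210/6214*(1/11204) - 8422*(-1/14666)) - 4) + 1/(-7888) = ((-13210*1/6214*(1/11204) + 4211/7333) - 4) - 1/7888 = ((-6605/3107*1/11204 + 4211/7333) - 4) - 1/7888 = ((-6605/34810828 + 4211/7333) - 4) - 1/7888 = (146539962243/255267801724 - 4) - 1/7888 = -874531244653/255267801724 - 1/7888 = -1724639431406147/503388104999728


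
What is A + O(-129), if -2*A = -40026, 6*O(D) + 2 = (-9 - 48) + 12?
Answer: 120031/6 ≈ 20005.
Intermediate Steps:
O(D) = -47/6 (O(D) = -⅓ + ((-9 - 48) + 12)/6 = -⅓ + (-57 + 12)/6 = -⅓ + (⅙)*(-45) = -⅓ - 15/2 = -47/6)
A = 20013 (A = -½*(-40026) = 20013)
A + O(-129) = 20013 - 47/6 = 120031/6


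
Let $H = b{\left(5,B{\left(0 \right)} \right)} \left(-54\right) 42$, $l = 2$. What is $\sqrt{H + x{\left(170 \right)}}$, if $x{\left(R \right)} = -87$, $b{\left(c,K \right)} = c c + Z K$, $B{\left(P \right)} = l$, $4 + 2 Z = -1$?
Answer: $i \sqrt{45447} \approx 213.18 i$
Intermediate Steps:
$Z = - \frac{5}{2}$ ($Z = -2 + \frac{1}{2} \left(-1\right) = -2 - \frac{1}{2} = - \frac{5}{2} \approx -2.5$)
$B{\left(P \right)} = 2$
$b{\left(c,K \right)} = c^{2} - \frac{5 K}{2}$ ($b{\left(c,K \right)} = c c - \frac{5 K}{2} = c^{2} - \frac{5 K}{2}$)
$H = -45360$ ($H = \left(5^{2} - 5\right) \left(-54\right) 42 = \left(25 - 5\right) \left(-54\right) 42 = 20 \left(-54\right) 42 = \left(-1080\right) 42 = -45360$)
$\sqrt{H + x{\left(170 \right)}} = \sqrt{-45360 - 87} = \sqrt{-45447} = i \sqrt{45447}$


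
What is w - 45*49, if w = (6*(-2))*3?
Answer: -2241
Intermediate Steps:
w = -36 (w = -12*3 = -36)
w - 45*49 = -36 - 45*49 = -36 - 2205 = -2241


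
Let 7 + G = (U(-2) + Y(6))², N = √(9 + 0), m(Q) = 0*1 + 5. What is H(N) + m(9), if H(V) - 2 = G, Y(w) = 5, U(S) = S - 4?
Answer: 1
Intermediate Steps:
U(S) = -4 + S
m(Q) = 5 (m(Q) = 0 + 5 = 5)
N = 3 (N = √9 = 3)
G = -6 (G = -7 + ((-4 - 2) + 5)² = -7 + (-6 + 5)² = -7 + (-1)² = -7 + 1 = -6)
H(V) = -4 (H(V) = 2 - 6 = -4)
H(N) + m(9) = -4 + 5 = 1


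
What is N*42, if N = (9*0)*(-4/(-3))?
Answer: 0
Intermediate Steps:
N = 0 (N = 0*(-4*(-1/3)) = 0*(4/3) = 0)
N*42 = 0*42 = 0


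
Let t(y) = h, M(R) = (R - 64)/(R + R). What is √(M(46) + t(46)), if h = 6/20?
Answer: 2*√345/115 ≈ 0.32303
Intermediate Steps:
M(R) = (-64 + R)/(2*R) (M(R) = (-64 + R)/((2*R)) = (-64 + R)*(1/(2*R)) = (-64 + R)/(2*R))
h = 3/10 (h = 6*(1/20) = 3/10 ≈ 0.30000)
t(y) = 3/10
√(M(46) + t(46)) = √((½)*(-64 + 46)/46 + 3/10) = √((½)*(1/46)*(-18) + 3/10) = √(-9/46 + 3/10) = √(12/115) = 2*√345/115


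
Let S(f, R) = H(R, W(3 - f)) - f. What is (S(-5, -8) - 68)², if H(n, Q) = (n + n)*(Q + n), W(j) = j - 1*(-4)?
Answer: 16129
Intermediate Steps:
W(j) = 4 + j (W(j) = j + 4 = 4 + j)
H(n, Q) = 2*n*(Q + n) (H(n, Q) = (2*n)*(Q + n) = 2*n*(Q + n))
S(f, R) = -f + 2*R*(7 + R - f) (S(f, R) = 2*R*((4 + (3 - f)) + R) - f = 2*R*((7 - f) + R) - f = 2*R*(7 + R - f) - f = -f + 2*R*(7 + R - f))
(S(-5, -8) - 68)² = ((-1*(-5) + 2*(-8)*(7 - 8 - 1*(-5))) - 68)² = ((5 + 2*(-8)*(7 - 8 + 5)) - 68)² = ((5 + 2*(-8)*4) - 68)² = ((5 - 64) - 68)² = (-59 - 68)² = (-127)² = 16129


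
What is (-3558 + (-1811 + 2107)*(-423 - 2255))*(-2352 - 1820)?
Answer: 3321938312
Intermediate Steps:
(-3558 + (-1811 + 2107)*(-423 - 2255))*(-2352 - 1820) = (-3558 + 296*(-2678))*(-4172) = (-3558 - 792688)*(-4172) = -796246*(-4172) = 3321938312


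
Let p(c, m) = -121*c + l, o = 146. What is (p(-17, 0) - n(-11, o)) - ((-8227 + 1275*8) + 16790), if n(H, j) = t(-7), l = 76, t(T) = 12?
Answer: -16642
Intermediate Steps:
n(H, j) = 12
p(c, m) = 76 - 121*c (p(c, m) = -121*c + 76 = 76 - 121*c)
(p(-17, 0) - n(-11, o)) - ((-8227 + 1275*8) + 16790) = ((76 - 121*(-17)) - 1*12) - ((-8227 + 1275*8) + 16790) = ((76 + 2057) - 12) - ((-8227 + 10200) + 16790) = (2133 - 12) - (1973 + 16790) = 2121 - 1*18763 = 2121 - 18763 = -16642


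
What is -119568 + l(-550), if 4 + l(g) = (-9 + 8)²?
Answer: -119571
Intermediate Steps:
l(g) = -3 (l(g) = -4 + (-9 + 8)² = -4 + (-1)² = -4 + 1 = -3)
-119568 + l(-550) = -119568 - 3 = -119571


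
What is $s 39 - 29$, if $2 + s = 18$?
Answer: $595$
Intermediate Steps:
$s = 16$ ($s = -2 + 18 = 16$)
$s 39 - 29 = 16 \cdot 39 - 29 = 624 - 29 = 595$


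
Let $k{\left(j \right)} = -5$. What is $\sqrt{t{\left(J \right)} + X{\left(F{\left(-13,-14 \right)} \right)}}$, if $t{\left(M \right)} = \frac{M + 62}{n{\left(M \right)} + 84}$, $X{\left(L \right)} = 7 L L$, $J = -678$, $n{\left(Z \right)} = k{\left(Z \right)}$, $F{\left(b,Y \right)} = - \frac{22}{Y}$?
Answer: $\frac{3 \sqrt{322399}}{553} \approx 3.0803$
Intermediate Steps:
$n{\left(Z \right)} = -5$
$X{\left(L \right)} = 7 L^{2}$
$t{\left(M \right)} = \frac{62}{79} + \frac{M}{79}$ ($t{\left(M \right)} = \frac{M + 62}{-5 + 84} = \frac{62 + M}{79} = \left(62 + M\right) \frac{1}{79} = \frac{62}{79} + \frac{M}{79}$)
$\sqrt{t{\left(J \right)} + X{\left(F{\left(-13,-14 \right)} \right)}} = \sqrt{\left(\frac{62}{79} + \frac{1}{79} \left(-678\right)\right) + 7 \left(- \frac{22}{-14}\right)^{2}} = \sqrt{\left(\frac{62}{79} - \frac{678}{79}\right) + 7 \left(\left(-22\right) \left(- \frac{1}{14}\right)\right)^{2}} = \sqrt{- \frac{616}{79} + 7 \left(\frac{11}{7}\right)^{2}} = \sqrt{- \frac{616}{79} + 7 \cdot \frac{121}{49}} = \sqrt{- \frac{616}{79} + \frac{121}{7}} = \sqrt{\frac{5247}{553}} = \frac{3 \sqrt{322399}}{553}$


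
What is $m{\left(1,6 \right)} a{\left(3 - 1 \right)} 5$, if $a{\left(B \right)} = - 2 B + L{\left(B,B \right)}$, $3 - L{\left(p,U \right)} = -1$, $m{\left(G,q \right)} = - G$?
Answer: $0$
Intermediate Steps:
$L{\left(p,U \right)} = 4$ ($L{\left(p,U \right)} = 3 - -1 = 3 + 1 = 4$)
$a{\left(B \right)} = 4 - 2 B$ ($a{\left(B \right)} = - 2 B + 4 = 4 - 2 B$)
$m{\left(1,6 \right)} a{\left(3 - 1 \right)} 5 = \left(-1\right) 1 \left(4 - 2 \left(3 - 1\right)\right) 5 = - (4 - 4) 5 = \left(-1\right) 0 \cdot 5 = 0 \cdot 5 = 0$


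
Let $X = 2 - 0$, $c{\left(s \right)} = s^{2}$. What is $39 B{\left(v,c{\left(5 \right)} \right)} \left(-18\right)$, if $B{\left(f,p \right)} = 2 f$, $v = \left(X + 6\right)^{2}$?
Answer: $-89856$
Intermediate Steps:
$X = 2$ ($X = 2 + 0 = 2$)
$v = 64$ ($v = \left(2 + 6\right)^{2} = 8^{2} = 64$)
$39 B{\left(v,c{\left(5 \right)} \right)} \left(-18\right) = 39 \cdot 2 \cdot 64 \left(-18\right) = 39 \cdot 128 \left(-18\right) = 4992 \left(-18\right) = -89856$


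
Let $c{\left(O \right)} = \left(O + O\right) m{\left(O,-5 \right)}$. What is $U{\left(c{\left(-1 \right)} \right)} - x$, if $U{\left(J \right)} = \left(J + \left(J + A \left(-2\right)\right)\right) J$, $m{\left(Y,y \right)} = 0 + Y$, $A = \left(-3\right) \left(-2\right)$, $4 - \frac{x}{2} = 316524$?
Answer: $633024$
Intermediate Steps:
$x = -633040$ ($x = 8 - 633048 = -633040$)
$A = 6$
$m{\left(Y,y \right)} = Y$
$c{\left(O \right)} = 2 O^{2}$ ($c{\left(O \right)} = \left(O + O\right) O = 2 O O = 2 O^{2}$)
$U{\left(J \right)} = J \left(-12 + 2 J\right)$ ($U{\left(J \right)} = \left(J + \left(J + 6 \left(-2\right)\right)\right) J = \left(J + \left(J - 12\right)\right) J = \left(J + \left(-12 + J\right)\right) J = \left(-12 + 2 J\right) J = J \left(-12 + 2 J\right)$)
$U{\left(c{\left(-1 \right)} \right)} - x = 2 \cdot 2 \left(-1\right)^{2} \left(-6 + 2 \left(-1\right)^{2}\right) - -633040 = 2 \cdot 2 \cdot 1 \left(-6 + 2 \cdot 1\right) + 633040 = 2 \cdot 2 \left(-6 + 2\right) + 633040 = 2 \cdot 2 \left(-4\right) + 633040 = -16 + 633040 = 633024$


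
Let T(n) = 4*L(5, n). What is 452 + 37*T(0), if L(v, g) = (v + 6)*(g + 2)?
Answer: 3708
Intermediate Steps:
L(v, g) = (2 + g)*(6 + v) (L(v, g) = (6 + v)*(2 + g) = (2 + g)*(6 + v))
T(n) = 88 + 44*n (T(n) = 4*(12 + 2*5 + 6*n + n*5) = 4*(12 + 10 + 6*n + 5*n) = 4*(22 + 11*n) = 88 + 44*n)
452 + 37*T(0) = 452 + 37*(88 + 44*0) = 452 + 37*(88 + 0) = 452 + 37*88 = 452 + 3256 = 3708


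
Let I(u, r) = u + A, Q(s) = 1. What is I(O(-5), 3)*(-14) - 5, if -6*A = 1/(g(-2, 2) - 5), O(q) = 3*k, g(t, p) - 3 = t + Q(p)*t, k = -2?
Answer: 1415/18 ≈ 78.611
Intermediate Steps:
g(t, p) = 3 + 2*t (g(t, p) = 3 + (t + 1*t) = 3 + (t + t) = 3 + 2*t)
O(q) = -6 (O(q) = 3*(-2) = -6)
A = 1/36 (A = -1/(6*((3 + 2*(-2)) - 5)) = -1/(6*((3 - 4) - 5)) = -1/(6*(-1 - 5)) = -1/6/(-6) = -1/6*(-1/6) = 1/36 ≈ 0.027778)
I(u, r) = 1/36 + u (I(u, r) = u + 1/36 = 1/36 + u)
I(O(-5), 3)*(-14) - 5 = (1/36 - 6)*(-14) - 5 = -215/36*(-14) - 5 = 1505/18 - 5 = 1415/18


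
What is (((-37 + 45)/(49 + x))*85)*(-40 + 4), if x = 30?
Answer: -24480/79 ≈ -309.87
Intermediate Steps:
(((-37 + 45)/(49 + x))*85)*(-40 + 4) = (((-37 + 45)/(49 + 30))*85)*(-40 + 4) = ((8/79)*85)*(-36) = (680/79)*(-36) = -24480/79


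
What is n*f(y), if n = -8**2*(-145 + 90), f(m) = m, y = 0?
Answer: 0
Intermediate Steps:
n = 3520 (n = -64*(-55) = -1*(-3520) = 3520)
n*f(y) = 3520*0 = 0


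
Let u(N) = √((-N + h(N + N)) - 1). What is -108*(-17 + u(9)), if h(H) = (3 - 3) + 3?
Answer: 1836 - 108*I*√7 ≈ 1836.0 - 285.74*I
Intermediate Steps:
h(H) = 3 (h(H) = 0 + 3 = 3)
u(N) = √(2 - N) (u(N) = √((-N + 3) - 1) = √((3 - N) - 1) = √(2 - N))
-108*(-17 + u(9)) = -108*(-17 + √(2 - 1*9)) = -108*(-17 + √(2 - 9)) = -108*(-17 + √(-7)) = -108*(-17 + I*√7) = 1836 - 108*I*√7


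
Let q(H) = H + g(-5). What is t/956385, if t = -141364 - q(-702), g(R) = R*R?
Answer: -140687/956385 ≈ -0.14710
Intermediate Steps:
g(R) = R²
q(H) = 25 + H (q(H) = H + (-5)² = H + 25 = 25 + H)
t = -140687 (t = -141364 - (25 - 702) = -141364 - 1*(-677) = -141364 + 677 = -140687)
t/956385 = -140687/956385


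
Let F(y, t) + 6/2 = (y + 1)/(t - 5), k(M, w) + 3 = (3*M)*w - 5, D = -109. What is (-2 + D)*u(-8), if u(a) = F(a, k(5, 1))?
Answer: 1443/2 ≈ 721.50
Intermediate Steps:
k(M, w) = -8 + 3*M*w (k(M, w) = -3 + ((3*M)*w - 5) = -3 + (3*M*w - 5) = -3 + (-5 + 3*M*w) = -8 + 3*M*w)
F(y, t) = -3 + (1 + y)/(-5 + t) (F(y, t) = -3 + (y + 1)/(t - 5) = -3 + (1 + y)/(-5 + t))
u(a) = -5/2 + a/2 (u(a) = (16 + a - 3*(-8 + 3*5*1))/(-5 + (-8 + 3*5*1)) = (16 + a - 3*(-8 + 15))/(-5 + (-8 + 15)) = (16 + a - 3*7)/(-5 + 7) = (16 + a - 21)/2 = (-5 + a)/2 = -5/2 + a/2)
(-2 + D)*u(-8) = (-2 - 109)*(-5/2 + (1/2)*(-8)) = -111*(-5/2 - 4) = -111*(-13/2) = 1443/2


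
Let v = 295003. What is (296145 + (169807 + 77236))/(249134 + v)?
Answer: 543188/544137 ≈ 0.99826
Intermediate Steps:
(296145 + (169807 + 77236))/(249134 + v) = (296145 + (169807 + 77236))/(249134 + 295003) = (296145 + 247043)/544137 = 543188*(1/544137) = 543188/544137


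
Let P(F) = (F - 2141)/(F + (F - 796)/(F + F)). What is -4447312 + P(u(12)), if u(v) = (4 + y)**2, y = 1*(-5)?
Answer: -3526714136/793 ≈ -4.4473e+6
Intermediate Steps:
y = -5
u(v) = 1 (u(v) = (4 - 5)**2 = (-1)**2 = 1)
P(F) = (-2141 + F)/(F + (-796 + F)/(2*F)) (P(F) = (-2141 + F)/(F + (-796 + F)/((2*F))) = (-2141 + F)/(F + (-796 + F)*(1/(2*F))) = (-2141 + F)/(F + (-796 + F)/(2*F)))
-4447312 + P(u(12)) = -4447312 + 2*1*(-2141 + 1)/(-796 + 1 + 2*1**2) = -4447312 + 2*1*(-2140)/(-796 + 1 + 2*1) = -4447312 + 2*1*(-2140)/(-796 + 1 + 2) = -4447312 + 2*1*(-2140)/(-793) = -4447312 + 2*1*(-1/793)*(-2140) = -4447312 + 4280/793 = -3526714136/793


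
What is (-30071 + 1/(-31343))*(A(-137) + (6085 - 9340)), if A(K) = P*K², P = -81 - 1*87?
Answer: 2974999761587238/31343 ≈ 9.4917e+10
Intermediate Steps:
P = -168 (P = -81 - 87 = -168)
A(K) = -168*K²
(-30071 + 1/(-31343))*(A(-137) + (6085 - 9340)) = (-30071 + 1/(-31343))*(-168*(-137)² + (6085 - 9340)) = (-30071 - 1/31343)*(-168*18769 - 3255) = -942515354*(-3153192 - 3255)/31343 = -942515354/31343*(-3156447) = 2974999761587238/31343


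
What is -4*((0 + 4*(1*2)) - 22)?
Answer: 56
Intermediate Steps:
-4*((0 + 4*(1*2)) - 22) = -4*((0 + 4*2) - 22) = -4*((0 + 8) - 22) = -4*(8 - 22) = -4*(-14) = 56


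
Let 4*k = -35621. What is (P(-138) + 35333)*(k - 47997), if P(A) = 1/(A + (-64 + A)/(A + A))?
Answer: -152341635531529/75772 ≈ -2.0105e+9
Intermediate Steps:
k = -35621/4 (k = (¼)*(-35621) = -35621/4 ≈ -8905.3)
P(A) = 1/(A + (-64 + A)/(2*A)) (P(A) = 1/(A + (-64 + A)/((2*A))) = 1/(A + (-64 + A)*(1/(2*A))) = 1/(A + (-64 + A)/(2*A)))
(P(-138) + 35333)*(k - 47997) = (2*(-138)/(-64 - 138 + 2*(-138)²) + 35333)*(-35621/4 - 47997) = (2*(-138)/(-64 - 138 + 2*19044) + 35333)*(-227609/4) = (2*(-138)/(-64 - 138 + 38088) + 35333)*(-227609/4) = (2*(-138)/37886 + 35333)*(-227609/4) = (2*(-138)*(1/37886) + 35333)*(-227609/4) = (-138/18943 + 35333)*(-227609/4) = (669312881/18943)*(-227609/4) = -152341635531529/75772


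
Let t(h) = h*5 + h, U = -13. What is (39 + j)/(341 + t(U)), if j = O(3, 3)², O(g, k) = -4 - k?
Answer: 88/263 ≈ 0.33460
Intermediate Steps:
t(h) = 6*h (t(h) = 5*h + h = 6*h)
j = 49 (j = (-4 - 1*3)² = (-4 - 3)² = (-7)² = 49)
(39 + j)/(341 + t(U)) = (39 + 49)/(341 + 6*(-13)) = 88/(341 - 78) = 88/263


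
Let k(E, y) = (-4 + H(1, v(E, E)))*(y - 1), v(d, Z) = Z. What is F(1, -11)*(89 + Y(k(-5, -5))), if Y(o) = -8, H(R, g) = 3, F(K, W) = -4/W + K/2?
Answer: 1539/22 ≈ 69.955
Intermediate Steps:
F(K, W) = K/2 - 4/W (F(K, W) = -4/W + K*(1/2) = -4/W + K/2 = K/2 - 4/W)
k(E, y) = 1 - y (k(E, y) = (-4 + 3)*(y - 1) = -(-1 + y) = 1 - y)
F(1, -11)*(89 + Y(k(-5, -5))) = ((1/2)*1 - 4/(-11))*(89 - 8) = (1/2 - 4*(-1/11))*81 = (1/2 + 4/11)*81 = (19/22)*81 = 1539/22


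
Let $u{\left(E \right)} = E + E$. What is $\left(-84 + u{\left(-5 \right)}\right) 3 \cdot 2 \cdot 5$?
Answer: $-2820$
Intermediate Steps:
$u{\left(E \right)} = 2 E$
$\left(-84 + u{\left(-5 \right)}\right) 3 \cdot 2 \cdot 5 = \left(-84 + 2 \left(-5\right)\right) 3 \cdot 2 \cdot 5 = \left(-84 - 10\right) 6 \cdot 5 = \left(-94\right) 30 = -2820$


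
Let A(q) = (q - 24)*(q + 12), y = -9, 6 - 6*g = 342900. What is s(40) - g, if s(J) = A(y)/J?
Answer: 2285861/40 ≈ 57147.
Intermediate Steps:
g = -57149 (g = 1 - 1/6*342900 = 1 - 57150 = -57149)
A(q) = (-24 + q)*(12 + q)
s(J) = -99/J (s(J) = (-288 + (-9)**2 - 12*(-9))/J = (-288 + 81 + 108)/J = -99/J)
s(40) - g = -99/40 - 1*(-57149) = -99*1/40 + 57149 = -99/40 + 57149 = 2285861/40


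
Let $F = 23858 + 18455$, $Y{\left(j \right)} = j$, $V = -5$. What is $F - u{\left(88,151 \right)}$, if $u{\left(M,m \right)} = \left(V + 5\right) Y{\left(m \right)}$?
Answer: $42313$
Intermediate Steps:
$u{\left(M,m \right)} = 0$ ($u{\left(M,m \right)} = \left(-5 + 5\right) m = 0 m = 0$)
$F = 42313$
$F - u{\left(88,151 \right)} = 42313 - 0 = 42313 + 0 = 42313$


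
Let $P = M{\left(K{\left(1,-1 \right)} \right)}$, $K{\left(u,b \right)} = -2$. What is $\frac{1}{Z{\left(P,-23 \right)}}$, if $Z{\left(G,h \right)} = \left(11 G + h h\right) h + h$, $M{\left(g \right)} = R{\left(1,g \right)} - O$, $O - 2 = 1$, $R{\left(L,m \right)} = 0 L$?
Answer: $- \frac{1}{11431} \approx -8.7481 \cdot 10^{-5}$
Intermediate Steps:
$R{\left(L,m \right)} = 0$
$O = 3$ ($O = 2 + 1 = 3$)
$M{\left(g \right)} = -3$ ($M{\left(g \right)} = 0 - 3 = -3$)
$P = -3$
$Z{\left(G,h \right)} = h + h \left(h^{2} + 11 G\right)$ ($Z{\left(G,h \right)} = \left(11 G + h^{2}\right) h + h = \left(h^{2} + 11 G\right) h + h = h \left(h^{2} + 11 G\right) + h = h + h \left(h^{2} + 11 G\right)$)
$\frac{1}{Z{\left(P,-23 \right)}} = \frac{1}{\left(-23\right) \left(1 + \left(-23\right)^{2} + 11 \left(-3\right)\right)} = \frac{1}{\left(-23\right) \left(1 + 529 - 33\right)} = \frac{1}{\left(-23\right) 497} = \frac{1}{-11431} = - \frac{1}{11431}$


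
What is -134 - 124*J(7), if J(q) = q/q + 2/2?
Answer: -382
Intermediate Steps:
J(q) = 2 (J(q) = 1 + 2*(½) = 1 + 1 = 2)
-134 - 124*J(7) = -134 - 124*2 = -134 - 248 = -382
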